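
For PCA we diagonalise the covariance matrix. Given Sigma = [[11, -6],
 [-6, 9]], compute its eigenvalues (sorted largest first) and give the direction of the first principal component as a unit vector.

Step 1 — characteristic polynomial of 2×2 Sigma:
  det(Sigma - λI) = λ² - trace · λ + det = 0.
  trace = 11 + 9 = 20, det = 11·9 - (-6)² = 63.
Step 2 — discriminant:
  Δ = trace² - 4·det = 400 - 252 = 148.
Step 3 — eigenvalues:
  λ = (trace ± √Δ)/2 = (20 ± 12.1655)/2,
  λ_1 = 16.0828,  λ_2 = 3.9172.

Step 4 — unit eigenvector for λ_1: solve (Sigma - λ_1 I)v = 0. First row:
  (11 - 16.0828)·v_x + (-6)·v_y = 0, i.e. (-5.0828)·v_x + (-6)·v_y = 0,
  so v ∝ (b, λ_1 - a) = (-6, 5.0828); multiply by -1 so the first entry is positive: u = (6, -5.0828).
  ||u|| = √((6)² + (-5.0828)²) = √(61.8345) ≈ 7.8635,
  v_1 = u/||u|| ≈ (0.763, -0.6464) (||v_1|| = 1).

λ_1 = 16.0828,  λ_2 = 3.9172;  v_1 ≈ (0.763, -0.6464)


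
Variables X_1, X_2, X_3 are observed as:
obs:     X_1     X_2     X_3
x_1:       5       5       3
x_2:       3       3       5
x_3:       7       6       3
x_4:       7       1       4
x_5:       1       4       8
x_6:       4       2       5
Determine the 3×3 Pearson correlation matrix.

Step 1 — column means:
  mean(X_1) = (5 + 3 + 7 + 7 + 1 + 4) / 6 = 27/6 = 4.5
  mean(X_2) = (5 + 3 + 6 + 1 + 4 + 2) / 6 = 21/6 = 3.5
  mean(X_3) = (3 + 5 + 3 + 4 + 8 + 5) / 6 = 28/6 = 4.6667

Step 2 — sample variances and covariances s[i,j] = (1/(n-1)) · Σ_k (x_{k,i} - mean_i) · (x_{k,j} - mean_j), with n-1 = 5:
  s[X_1,X_1] = ((0.5)·(0.5) + (-1.5)·(-1.5) + (2.5)·(2.5) + (2.5)·(2.5) + (-3.5)·(-3.5) + (-0.5)·(-0.5)) / 5 = 27.5/5 = 5.5
  s[X_1,X_2] = ((0.5)·(1.5) + (-1.5)·(-0.5) + (2.5)·(2.5) + (2.5)·(-2.5) + (-3.5)·(0.5) + (-0.5)·(-1.5)) / 5 = 0.5/5 = 0.1
  s[X_1,X_3] = ((0.5)·(-1.6667) + (-1.5)·(0.3333) + (2.5)·(-1.6667) + (2.5)·(-0.6667) + (-3.5)·(3.3333) + (-0.5)·(0.3333)) / 5 = -19/5 = -3.8
  s[X_2,X_2] = ((1.5)·(1.5) + (-0.5)·(-0.5) + (2.5)·(2.5) + (-2.5)·(-2.5) + (0.5)·(0.5) + (-1.5)·(-1.5)) / 5 = 17.5/5 = 3.5
  s[X_2,X_3] = ((1.5)·(-1.6667) + (-0.5)·(0.3333) + (2.5)·(-1.6667) + (-2.5)·(-0.6667) + (0.5)·(3.3333) + (-1.5)·(0.3333)) / 5 = -4/5 = -0.8
  s[X_3,X_3] = ((-1.6667)·(-1.6667) + (0.3333)·(0.3333) + (-1.6667)·(-1.6667) + (-0.6667)·(-0.6667) + (3.3333)·(3.3333) + (0.3333)·(0.3333)) / 5 = 17.3333/5 = 3.4667
  Sample standard deviations s_i = √(s[i,i]):
  s(X_1) = √(5.5) = 2.3452
  s(X_2) = √(3.5) = 1.8708
  s(X_3) = √(3.4667) = 1.8619

Step 3 — r_{ij} = s_{ij} / (s_i · s_j):
  r[X_1,X_1] = 1 (diagonal).
  r[X_1,X_2] = 0.1 / (2.3452 · 1.8708) = 0.1 / 4.3875 = 0.0228
  r[X_1,X_3] = -3.8 / (2.3452 · 1.8619) = -3.8 / 4.3665 = -0.8703
  r[X_2,X_2] = 1 (diagonal).
  r[X_2,X_3] = -0.8 / (1.8708 · 1.8619) = -0.8 / 3.4833 = -0.2297
  r[X_3,X_3] = 1 (diagonal).

R is symmetric with unit diagonal. Assembling:

R = [[1, 0.0228, -0.8703],
 [0.0228, 1, -0.2297],
 [-0.8703, -0.2297, 1]]


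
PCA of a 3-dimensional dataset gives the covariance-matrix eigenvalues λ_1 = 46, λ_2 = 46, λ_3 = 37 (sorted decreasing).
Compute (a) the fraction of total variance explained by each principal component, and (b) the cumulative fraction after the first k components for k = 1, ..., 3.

Step 1 — total variance = trace(Sigma) = Σ λ_i = 46 + 46 + 37 = 129.

Step 2 — fraction explained by component i = λ_i / Σ λ:
  PC1: 46/129 = 0.3566
  PC2: 46/129 = 0.3566
  PC3: 37/129 = 0.2868

Step 3 — cumulative fraction after k components = (λ_1 + ... + λ_k) / Σ λ:
  k = 1: 46/129 = 0.3566
  k = 2: (46 + 46)/129 = 92/129 = 0.7132
  k = 3: (46 + 46 + 37)/129 = 129/129 = 1

Summary (fraction, with percent):

explained: PC1 0.3566 (35.66%), PC2 0.3566 (35.66%), PC3 0.2868 (28.68%);  cumulative: 0.3566, 0.7132, 1


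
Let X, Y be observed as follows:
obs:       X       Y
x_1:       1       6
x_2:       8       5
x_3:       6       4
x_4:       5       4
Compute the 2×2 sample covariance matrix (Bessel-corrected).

Step 1 — column means:
  mean(X) = (1 + 8 + 6 + 5) / 4 = 20/4 = 5
  mean(Y) = (6 + 5 + 4 + 4) / 4 = 19/4 = 4.75

Step 2 — sample covariance S[i,j] = (1/(n-1)) · Σ_k (x_{k,i} - mean_i) · (x_{k,j} - mean_j), with n-1 = 3.
  S[X,X] = ((-4)·(-4) + (3)·(3) + (1)·(1) + (0)·(0)) / 3 = 26/3 = 8.6667
  S[X,Y] = ((-4)·(1.25) + (3)·(0.25) + (1)·(-0.75) + (0)·(-0.75)) / 3 = -5/3 = -1.6667
  S[Y,Y] = ((1.25)·(1.25) + (0.25)·(0.25) + (-0.75)·(-0.75) + (-0.75)·(-0.75)) / 3 = 2.75/3 = 0.9167

S is symmetric (S[j,i] = S[i,j]). Assembling:

S = [[8.6667, -1.6667],
 [-1.6667, 0.9167]]


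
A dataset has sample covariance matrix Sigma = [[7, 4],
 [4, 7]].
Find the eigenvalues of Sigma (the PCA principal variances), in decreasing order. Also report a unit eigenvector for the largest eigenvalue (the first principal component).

Step 1 — characteristic polynomial of 2×2 Sigma:
  det(Sigma - λI) = λ² - trace · λ + det = 0.
  trace = 7 + 7 = 14, det = 7·7 - (4)² = 33.
Step 2 — discriminant:
  Δ = trace² - 4·det = 196 - 132 = 64.
Step 3 — eigenvalues:
  λ = (trace ± √Δ)/2 = (14 ± 8)/2,
  λ_1 = 11,  λ_2 = 3.

Step 4 — unit eigenvector for λ_1: solve (Sigma - λ_1 I)v = 0. First row:
  (7 - 11)·v_x + (4)·v_y = 0, i.e. (-4)·v_x + (4)·v_y = 0,
  so v ∝ (b, λ_1 - a) = (4, 4) = u.
  ||u|| = √((4)² + (4)²) = √(32) ≈ 5.6569,
  v_1 = u/||u|| ≈ (0.7071, 0.7071) (||v_1|| = 1).

λ_1 = 11,  λ_2 = 3;  v_1 ≈ (0.7071, 0.7071)


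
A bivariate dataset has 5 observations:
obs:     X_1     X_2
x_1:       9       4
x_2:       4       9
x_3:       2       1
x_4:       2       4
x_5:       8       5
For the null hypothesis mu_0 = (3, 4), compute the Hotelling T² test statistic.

Step 1 — sample mean vector:
  mean(X_1) = (9 + 4 + 2 + 2 + 8) / 5 = 25/5 = 5
  mean(X_2) = (4 + 9 + 1 + 4 + 5) / 5 = 23/5 = 4.6
  x̄ = (5, 4.6),  deviation x̄ - mu_0 = (5, 4.6) - (3, 4) = (2, 0.6).

Step 2 — sample covariance matrix, S[i,j] = (1/(n-1)) · Σ_k (x_{k,i} - mean_i) · (x_{k,j} - mean_j), divisor n-1 = 4:
  S[X_1,X_1] = ((4)·(4) + (-1)·(-1) + (-3)·(-3) + (-3)·(-3) + (3)·(3)) / 4 = 44/4 = 11
  S[X_1,X_2] = ((4)·(-0.6) + (-1)·(4.4) + (-3)·(-3.6) + (-3)·(-0.6) + (3)·(0.4)) / 4 = 7/4 = 1.75
  S[X_2,X_2] = ((-0.6)·(-0.6) + (4.4)·(4.4) + (-3.6)·(-3.6) + (-0.6)·(-0.6) + (0.4)·(0.4)) / 4 = 33.2/4 = 8.3
  S = [[11, 1.75],
 [1.75, 8.3]].

Step 3 — invert S. det(S) = 11·8.3 - (1.75)² = 88.2375.
  S^{-1} = (1/det) · [[d, -b], [-b, a]] = [[0.0941, -0.0198],
 [-0.0198, 0.1247]].

Step 4 — quadratic form (x̄ - mu_0)^T · S^{-1} · (x̄ - mu_0):
  S^{-1} · (x̄ - mu_0) = (0.1762, 0.0351),
  (x̄ - mu_0)^T · [...] = (2)·(0.1762) + (0.6)·(0.0351) = 0.3735.

Step 5 — scale by n: T² = 5 · 0.3735 = 1.8677.

T² ≈ 1.8677


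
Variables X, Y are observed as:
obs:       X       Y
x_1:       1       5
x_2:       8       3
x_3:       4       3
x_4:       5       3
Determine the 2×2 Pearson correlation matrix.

Step 1 — column means:
  mean(X) = (1 + 8 + 4 + 5) / 4 = 18/4 = 4.5
  mean(Y) = (5 + 3 + 3 + 3) / 4 = 14/4 = 3.5

Step 2 — sample variances and covariances s[i,j] = (1/(n-1)) · Σ_k (x_{k,i} - mean_i) · (x_{k,j} - mean_j), with n-1 = 3:
  s[X,X] = ((-3.5)·(-3.5) + (3.5)·(3.5) + (-0.5)·(-0.5) + (0.5)·(0.5)) / 3 = 25/3 = 8.3333
  s[X,Y] = ((-3.5)·(1.5) + (3.5)·(-0.5) + (-0.5)·(-0.5) + (0.5)·(-0.5)) / 3 = -7/3 = -2.3333
  s[Y,Y] = ((1.5)·(1.5) + (-0.5)·(-0.5) + (-0.5)·(-0.5) + (-0.5)·(-0.5)) / 3 = 3/3 = 1
  Sample standard deviations s_i = √(s[i,i]):
  s(X) = √(8.3333) = 2.8868
  s(Y) = √(1) = 1

Step 3 — r_{ij} = s_{ij} / (s_i · s_j):
  r[X,X] = 1 (diagonal).
  r[X,Y] = -2.3333 / (2.8868 · 1) = -2.3333 / 2.8868 = -0.8083
  r[Y,Y] = 1 (diagonal).

R is symmetric with unit diagonal. Assembling:

R = [[1, -0.8083],
 [-0.8083, 1]]


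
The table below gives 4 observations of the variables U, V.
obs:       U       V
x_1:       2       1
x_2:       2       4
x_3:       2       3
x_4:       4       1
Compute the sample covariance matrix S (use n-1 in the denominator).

Step 1 — column means:
  mean(U) = (2 + 2 + 2 + 4) / 4 = 10/4 = 2.5
  mean(V) = (1 + 4 + 3 + 1) / 4 = 9/4 = 2.25

Step 2 — sample covariance S[i,j] = (1/(n-1)) · Σ_k (x_{k,i} - mean_i) · (x_{k,j} - mean_j), with n-1 = 3.
  S[U,U] = ((-0.5)·(-0.5) + (-0.5)·(-0.5) + (-0.5)·(-0.5) + (1.5)·(1.5)) / 3 = 3/3 = 1
  S[U,V] = ((-0.5)·(-1.25) + (-0.5)·(1.75) + (-0.5)·(0.75) + (1.5)·(-1.25)) / 3 = -2.5/3 = -0.8333
  S[V,V] = ((-1.25)·(-1.25) + (1.75)·(1.75) + (0.75)·(0.75) + (-1.25)·(-1.25)) / 3 = 6.75/3 = 2.25

S is symmetric (S[j,i] = S[i,j]). Assembling:

S = [[1, -0.8333],
 [-0.8333, 2.25]]


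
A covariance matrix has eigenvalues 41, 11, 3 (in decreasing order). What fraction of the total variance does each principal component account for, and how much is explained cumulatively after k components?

Step 1 — total variance = trace(Sigma) = Σ λ_i = 41 + 11 + 3 = 55.

Step 2 — fraction explained by component i = λ_i / Σ λ:
  PC1: 41/55 = 0.7455
  PC2: 11/55 = 0.2
  PC3: 3/55 = 0.0545

Step 3 — cumulative fraction after k components = (λ_1 + ... + λ_k) / Σ λ:
  k = 1: 41/55 = 0.7455
  k = 2: (41 + 11)/55 = 52/55 = 0.9455
  k = 3: (41 + 11 + 3)/55 = 55/55 = 1

Summary (fraction, with percent):

explained: PC1 0.7455 (74.55%), PC2 0.2 (20%), PC3 0.0545 (5.45%);  cumulative: 0.7455, 0.9455, 1


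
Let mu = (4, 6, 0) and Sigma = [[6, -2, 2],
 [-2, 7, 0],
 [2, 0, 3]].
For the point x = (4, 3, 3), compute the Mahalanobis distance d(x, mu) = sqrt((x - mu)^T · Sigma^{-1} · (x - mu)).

Step 1 — centre the observation: (x - mu) = (0, -3, 3).

Step 2 — invert Sigma (cofactor / det for 3×3, or solve directly):
  Sigma^{-1} = [[0.2442, 0.0698, -0.1628],
 [0.0698, 0.1628, -0.0465],
 [-0.1628, -0.0465, 0.4419]].

Step 3 — form the quadratic (x - mu)^T · Sigma^{-1} · (x - mu):
  Sigma^{-1} · (x - mu) = (-0.6977, -0.6279, 1.4651).
  (x - mu)^T · [Sigma^{-1} · (x - mu)] = (0)·(-0.6977) + (-3)·(-0.6279) + (3)·(1.4651) = 6.2791.

Step 4 — take square root: d = √(6.2791) ≈ 2.5058.

d(x, mu) = √(6.2791) ≈ 2.5058


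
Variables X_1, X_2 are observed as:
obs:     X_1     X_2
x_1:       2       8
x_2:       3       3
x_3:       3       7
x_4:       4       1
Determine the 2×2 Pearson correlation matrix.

Step 1 — column means:
  mean(X_1) = (2 + 3 + 3 + 4) / 4 = 12/4 = 3
  mean(X_2) = (8 + 3 + 7 + 1) / 4 = 19/4 = 4.75

Step 2 — sample variances and covariances s[i,j] = (1/(n-1)) · Σ_k (x_{k,i} - mean_i) · (x_{k,j} - mean_j), with n-1 = 3:
  s[X_1,X_1] = ((-1)·(-1) + (0)·(0) + (0)·(0) + (1)·(1)) / 3 = 2/3 = 0.6667
  s[X_1,X_2] = ((-1)·(3.25) + (0)·(-1.75) + (0)·(2.25) + (1)·(-3.75)) / 3 = -7/3 = -2.3333
  s[X_2,X_2] = ((3.25)·(3.25) + (-1.75)·(-1.75) + (2.25)·(2.25) + (-3.75)·(-3.75)) / 3 = 32.75/3 = 10.9167
  Sample standard deviations s_i = √(s[i,i]):
  s(X_1) = √(0.6667) = 0.8165
  s(X_2) = √(10.9167) = 3.304

Step 3 — r_{ij} = s_{ij} / (s_i · s_j):
  r[X_1,X_1] = 1 (diagonal).
  r[X_1,X_2] = -2.3333 / (0.8165 · 3.304) = -2.3333 / 2.6977 = -0.8649
  r[X_2,X_2] = 1 (diagonal).

R is symmetric with unit diagonal. Assembling:

R = [[1, -0.8649],
 [-0.8649, 1]]


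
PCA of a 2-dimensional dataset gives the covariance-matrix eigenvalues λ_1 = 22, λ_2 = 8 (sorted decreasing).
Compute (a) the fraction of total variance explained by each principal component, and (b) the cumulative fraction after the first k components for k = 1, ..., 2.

Step 1 — total variance = trace(Sigma) = Σ λ_i = 22 + 8 = 30.

Step 2 — fraction explained by component i = λ_i / Σ λ:
  PC1: 22/30 = 0.7333
  PC2: 8/30 = 0.2667

Step 3 — cumulative fraction after k components = (λ_1 + ... + λ_k) / Σ λ:
  k = 1: 22/30 = 0.7333
  k = 2: (22 + 8)/30 = 30/30 = 1

Summary (fraction, with percent):

explained: PC1 0.7333 (73.33%), PC2 0.2667 (26.67%);  cumulative: 0.7333, 1


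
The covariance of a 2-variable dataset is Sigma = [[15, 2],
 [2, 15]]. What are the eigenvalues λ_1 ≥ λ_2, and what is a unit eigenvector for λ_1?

Step 1 — characteristic polynomial of 2×2 Sigma:
  det(Sigma - λI) = λ² - trace · λ + det = 0.
  trace = 15 + 15 = 30, det = 15·15 - (2)² = 221.
Step 2 — discriminant:
  Δ = trace² - 4·det = 900 - 884 = 16.
Step 3 — eigenvalues:
  λ = (trace ± √Δ)/2 = (30 ± 4)/2,
  λ_1 = 17,  λ_2 = 13.

Step 4 — unit eigenvector for λ_1: solve (Sigma - λ_1 I)v = 0. First row:
  (15 - 17)·v_x + (2)·v_y = 0, i.e. (-2)·v_x + (2)·v_y = 0,
  so v ∝ (b, λ_1 - a) = (2, 2) = u.
  ||u|| = √((2)² + (2)²) = √(8) ≈ 2.8284,
  v_1 = u/||u|| ≈ (0.7071, 0.7071) (||v_1|| = 1).

λ_1 = 17,  λ_2 = 13;  v_1 ≈ (0.7071, 0.7071)


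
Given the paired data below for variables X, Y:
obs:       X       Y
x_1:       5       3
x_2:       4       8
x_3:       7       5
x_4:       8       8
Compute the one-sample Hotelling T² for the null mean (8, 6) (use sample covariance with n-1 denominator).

Step 1 — sample mean vector:
  mean(X) = (5 + 4 + 7 + 8) / 4 = 24/4 = 6
  mean(Y) = (3 + 8 + 5 + 8) / 4 = 24/4 = 6
  x̄ = (6, 6),  deviation x̄ - mu_0 = (6, 6) - (8, 6) = (-2, 0).

Step 2 — sample covariance matrix, S[i,j] = (1/(n-1)) · Σ_k (x_{k,i} - mean_i) · (x_{k,j} - mean_j), divisor n-1 = 3:
  S[X,X] = ((-1)·(-1) + (-2)·(-2) + (1)·(1) + (2)·(2)) / 3 = 10/3 = 3.3333
  S[X,Y] = ((-1)·(-3) + (-2)·(2) + (1)·(-1) + (2)·(2)) / 3 = 2/3 = 0.6667
  S[Y,Y] = ((-3)·(-3) + (2)·(2) + (-1)·(-1) + (2)·(2)) / 3 = 18/3 = 6
  S = [[3.3333, 0.6667],
 [0.6667, 6]].

Step 3 — invert S. det(S) = 3.3333·6 - (0.6667)² = 19.5556.
  S^{-1} = (1/det) · [[d, -b], [-b, a]] = [[0.3068, -0.0341],
 [-0.0341, 0.1705]].

Step 4 — quadratic form (x̄ - mu_0)^T · S^{-1} · (x̄ - mu_0):
  S^{-1} · (x̄ - mu_0) = (-0.6136, 0.0682),
  (x̄ - mu_0)^T · [...] = (-2)·(-0.6136) + (0)·(0.0682) = 1.2273.

Step 5 — scale by n: T² = 4 · 1.2273 = 4.9091.

T² ≈ 4.9091


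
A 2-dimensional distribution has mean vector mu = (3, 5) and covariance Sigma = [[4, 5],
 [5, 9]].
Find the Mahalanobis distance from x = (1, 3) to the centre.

Step 1 — centre the observation: (x - mu) = (-2, -2).

Step 2 — invert Sigma. det(Sigma) = 4·9 - (5)² = 11.
  Sigma^{-1} = (1/det) · [[d, -b], [-b, a]] = [[0.8182, -0.4545],
 [-0.4545, 0.3636]].

Step 3 — form the quadratic (x - mu)^T · Sigma^{-1} · (x - mu):
  Sigma^{-1} · (x - mu) = (-0.7273, 0.1818).
  (x - mu)^T · [Sigma^{-1} · (x - mu)] = (-2)·(-0.7273) + (-2)·(0.1818) = 1.0909.

Step 4 — take square root: d = √(1.0909) ≈ 1.0445.

d(x, mu) = √(1.0909) ≈ 1.0445


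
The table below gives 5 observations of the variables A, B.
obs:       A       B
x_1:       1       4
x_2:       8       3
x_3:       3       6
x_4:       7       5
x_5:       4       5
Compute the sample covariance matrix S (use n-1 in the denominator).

Step 1 — column means:
  mean(A) = (1 + 8 + 3 + 7 + 4) / 5 = 23/5 = 4.6
  mean(B) = (4 + 3 + 6 + 5 + 5) / 5 = 23/5 = 4.6

Step 2 — sample covariance S[i,j] = (1/(n-1)) · Σ_k (x_{k,i} - mean_i) · (x_{k,j} - mean_j), with n-1 = 4.
  S[A,A] = ((-3.6)·(-3.6) + (3.4)·(3.4) + (-1.6)·(-1.6) + (2.4)·(2.4) + (-0.6)·(-0.6)) / 4 = 33.2/4 = 8.3
  S[A,B] = ((-3.6)·(-0.6) + (3.4)·(-1.6) + (-1.6)·(1.4) + (2.4)·(0.4) + (-0.6)·(0.4)) / 4 = -4.8/4 = -1.2
  S[B,B] = ((-0.6)·(-0.6) + (-1.6)·(-1.6) + (1.4)·(1.4) + (0.4)·(0.4) + (0.4)·(0.4)) / 4 = 5.2/4 = 1.3

S is symmetric (S[j,i] = S[i,j]). Assembling:

S = [[8.3, -1.2],
 [-1.2, 1.3]]


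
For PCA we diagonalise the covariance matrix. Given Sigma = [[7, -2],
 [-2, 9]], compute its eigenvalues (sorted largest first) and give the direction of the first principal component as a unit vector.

Step 1 — characteristic polynomial of 2×2 Sigma:
  det(Sigma - λI) = λ² - trace · λ + det = 0.
  trace = 7 + 9 = 16, det = 7·9 - (-2)² = 59.
Step 2 — discriminant:
  Δ = trace² - 4·det = 256 - 236 = 20.
Step 3 — eigenvalues:
  λ = (trace ± √Δ)/2 = (16 ± 4.4721)/2,
  λ_1 = 10.2361,  λ_2 = 5.7639.

Step 4 — unit eigenvector for λ_1: solve (Sigma - λ_1 I)v = 0. First row:
  (7 - 10.2361)·v_x + (-2)·v_y = 0, i.e. (-3.2361)·v_x + (-2)·v_y = 0,
  so v ∝ (b, λ_1 - a) = (-2, 3.2361); multiply by -1 so the first entry is positive: u = (2, -3.2361).
  ||u|| = √((2)² + (-3.2361)²) = √(14.4721) ≈ 3.8042,
  v_1 = u/||u|| ≈ (0.5257, -0.8507) (||v_1|| = 1).

λ_1 = 10.2361,  λ_2 = 5.7639;  v_1 ≈ (0.5257, -0.8507)


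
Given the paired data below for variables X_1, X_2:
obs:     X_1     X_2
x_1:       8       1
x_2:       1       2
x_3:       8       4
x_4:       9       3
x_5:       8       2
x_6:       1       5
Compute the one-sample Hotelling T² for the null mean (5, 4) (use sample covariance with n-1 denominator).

Step 1 — sample mean vector:
  mean(X_1) = (8 + 1 + 8 + 9 + 8 + 1) / 6 = 35/6 = 5.8333
  mean(X_2) = (1 + 2 + 4 + 3 + 2 + 5) / 6 = 17/6 = 2.8333
  x̄ = (5.8333, 2.8333),  deviation x̄ - mu_0 = (5.8333, 2.8333) - (5, 4) = (0.8333, -1.1667).

Step 2 — sample covariance matrix, S[i,j] = (1/(n-1)) · Σ_k (x_{k,i} - mean_i) · (x_{k,j} - mean_j), divisor n-1 = 5:
  S[X_1,X_1] = ((2.1667)·(2.1667) + (-4.8333)·(-4.8333) + (2.1667)·(2.1667) + (3.1667)·(3.1667) + (2.1667)·(2.1667) + (-4.8333)·(-4.8333)) / 5 = 70.8333/5 = 14.1667
  S[X_1,X_2] = ((2.1667)·(-1.8333) + (-4.8333)·(-0.8333) + (2.1667)·(1.1667) + (3.1667)·(0.1667) + (2.1667)·(-0.8333) + (-4.8333)·(2.1667)) / 5 = -9.1667/5 = -1.8333
  S[X_2,X_2] = ((-1.8333)·(-1.8333) + (-0.8333)·(-0.8333) + (1.1667)·(1.1667) + (0.1667)·(0.1667) + (-0.8333)·(-0.8333) + (2.1667)·(2.1667)) / 5 = 10.8333/5 = 2.1667
  S = [[14.1667, -1.8333],
 [-1.8333, 2.1667]].

Step 3 — invert S. det(S) = 14.1667·2.1667 - (-1.8333)² = 27.3333.
  S^{-1} = (1/det) · [[d, -b], [-b, a]] = [[0.0793, 0.0671],
 [0.0671, 0.5183]].

Step 4 — quadratic form (x̄ - mu_0)^T · S^{-1} · (x̄ - mu_0):
  S^{-1} · (x̄ - mu_0) = (-0.0122, -0.5488),
  (x̄ - mu_0)^T · [...] = (0.8333)·(-0.0122) + (-1.1667)·(-0.5488) = 0.6301.

Step 5 — scale by n: T² = 6 · 0.6301 = 3.7805.

T² ≈ 3.7805


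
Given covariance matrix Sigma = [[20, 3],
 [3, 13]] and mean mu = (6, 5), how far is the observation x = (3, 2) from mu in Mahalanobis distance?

Step 1 — centre the observation: (x - mu) = (-3, -3).

Step 2 — invert Sigma. det(Sigma) = 20·13 - (3)² = 251.
  Sigma^{-1} = (1/det) · [[d, -b], [-b, a]] = [[0.0518, -0.012],
 [-0.012, 0.0797]].

Step 3 — form the quadratic (x - mu)^T · Sigma^{-1} · (x - mu):
  Sigma^{-1} · (x - mu) = (-0.1195, -0.2032).
  (x - mu)^T · [Sigma^{-1} · (x - mu)] = (-3)·(-0.1195) + (-3)·(-0.2032) = 0.9681.

Step 4 — take square root: d = √(0.9681) ≈ 0.9839.

d(x, mu) = √(0.9681) ≈ 0.9839


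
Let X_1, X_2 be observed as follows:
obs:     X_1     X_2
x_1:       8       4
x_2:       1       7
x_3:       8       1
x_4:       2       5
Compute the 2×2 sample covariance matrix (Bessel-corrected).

Step 1 — column means:
  mean(X_1) = (8 + 1 + 8 + 2) / 4 = 19/4 = 4.75
  mean(X_2) = (4 + 7 + 1 + 5) / 4 = 17/4 = 4.25

Step 2 — sample covariance S[i,j] = (1/(n-1)) · Σ_k (x_{k,i} - mean_i) · (x_{k,j} - mean_j), with n-1 = 3.
  S[X_1,X_1] = ((3.25)·(3.25) + (-3.75)·(-3.75) + (3.25)·(3.25) + (-2.75)·(-2.75)) / 3 = 42.75/3 = 14.25
  S[X_1,X_2] = ((3.25)·(-0.25) + (-3.75)·(2.75) + (3.25)·(-3.25) + (-2.75)·(0.75)) / 3 = -23.75/3 = -7.9167
  S[X_2,X_2] = ((-0.25)·(-0.25) + (2.75)·(2.75) + (-3.25)·(-3.25) + (0.75)·(0.75)) / 3 = 18.75/3 = 6.25

S is symmetric (S[j,i] = S[i,j]). Assembling:

S = [[14.25, -7.9167],
 [-7.9167, 6.25]]


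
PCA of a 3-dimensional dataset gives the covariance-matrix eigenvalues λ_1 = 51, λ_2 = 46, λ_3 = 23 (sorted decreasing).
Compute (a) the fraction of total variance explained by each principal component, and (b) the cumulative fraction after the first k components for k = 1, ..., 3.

Step 1 — total variance = trace(Sigma) = Σ λ_i = 51 + 46 + 23 = 120.

Step 2 — fraction explained by component i = λ_i / Σ λ:
  PC1: 51/120 = 0.425
  PC2: 46/120 = 0.3833
  PC3: 23/120 = 0.1917

Step 3 — cumulative fraction after k components = (λ_1 + ... + λ_k) / Σ λ:
  k = 1: 51/120 = 0.425
  k = 2: (51 + 46)/120 = 97/120 = 0.8083
  k = 3: (51 + 46 + 23)/120 = 120/120 = 1

Summary (fraction, with percent):

explained: PC1 0.425 (42.5%), PC2 0.3833 (38.33%), PC3 0.1917 (19.17%);  cumulative: 0.425, 0.8083, 1


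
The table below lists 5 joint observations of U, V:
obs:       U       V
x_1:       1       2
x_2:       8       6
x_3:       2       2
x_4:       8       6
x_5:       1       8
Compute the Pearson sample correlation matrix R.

Step 1 — column means:
  mean(U) = (1 + 8 + 2 + 8 + 1) / 5 = 20/5 = 4
  mean(V) = (2 + 6 + 2 + 6 + 8) / 5 = 24/5 = 4.8

Step 2 — sample variances and covariances s[i,j] = (1/(n-1)) · Σ_k (x_{k,i} - mean_i) · (x_{k,j} - mean_j), with n-1 = 4:
  s[U,U] = ((-3)·(-3) + (4)·(4) + (-2)·(-2) + (4)·(4) + (-3)·(-3)) / 4 = 54/4 = 13.5
  s[U,V] = ((-3)·(-2.8) + (4)·(1.2) + (-2)·(-2.8) + (4)·(1.2) + (-3)·(3.2)) / 4 = 14/4 = 3.5
  s[V,V] = ((-2.8)·(-2.8) + (1.2)·(1.2) + (-2.8)·(-2.8) + (1.2)·(1.2) + (3.2)·(3.2)) / 4 = 28.8/4 = 7.2
  Sample standard deviations s_i = √(s[i,i]):
  s(U) = √(13.5) = 3.6742
  s(V) = √(7.2) = 2.6833

Step 3 — r_{ij} = s_{ij} / (s_i · s_j):
  r[U,U] = 1 (diagonal).
  r[U,V] = 3.5 / (3.6742 · 2.6833) = 3.5 / 9.859 = 0.355
  r[V,V] = 1 (diagonal).

R is symmetric with unit diagonal. Assembling:

R = [[1, 0.355],
 [0.355, 1]]


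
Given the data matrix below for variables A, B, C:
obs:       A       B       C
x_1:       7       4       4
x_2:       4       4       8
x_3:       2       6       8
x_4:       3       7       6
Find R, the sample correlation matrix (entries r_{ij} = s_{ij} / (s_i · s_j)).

Step 1 — column means:
  mean(A) = (7 + 4 + 2 + 3) / 4 = 16/4 = 4
  mean(B) = (4 + 4 + 6 + 7) / 4 = 21/4 = 5.25
  mean(C) = (4 + 8 + 8 + 6) / 4 = 26/4 = 6.5

Step 2 — sample variances and covariances s[i,j] = (1/(n-1)) · Σ_k (x_{k,i} - mean_i) · (x_{k,j} - mean_j), with n-1 = 3:
  s[A,A] = ((3)·(3) + (0)·(0) + (-2)·(-2) + (-1)·(-1)) / 3 = 14/3 = 4.6667
  s[A,B] = ((3)·(-1.25) + (0)·(-1.25) + (-2)·(0.75) + (-1)·(1.75)) / 3 = -7/3 = -2.3333
  s[A,C] = ((3)·(-2.5) + (0)·(1.5) + (-2)·(1.5) + (-1)·(-0.5)) / 3 = -10/3 = -3.3333
  s[B,B] = ((-1.25)·(-1.25) + (-1.25)·(-1.25) + (0.75)·(0.75) + (1.75)·(1.75)) / 3 = 6.75/3 = 2.25
  s[B,C] = ((-1.25)·(-2.5) + (-1.25)·(1.5) + (0.75)·(1.5) + (1.75)·(-0.5)) / 3 = 1.5/3 = 0.5
  s[C,C] = ((-2.5)·(-2.5) + (1.5)·(1.5) + (1.5)·(1.5) + (-0.5)·(-0.5)) / 3 = 11/3 = 3.6667
  Sample standard deviations s_i = √(s[i,i]):
  s(A) = √(4.6667) = 2.1602
  s(B) = √(2.25) = 1.5
  s(C) = √(3.6667) = 1.9149

Step 3 — r_{ij} = s_{ij} / (s_i · s_j):
  r[A,A] = 1 (diagonal).
  r[A,B] = -2.3333 / (2.1602 · 1.5) = -2.3333 / 3.2404 = -0.7201
  r[A,C] = -3.3333 / (2.1602 · 1.9149) = -3.3333 / 4.1366 = -0.8058
  r[B,B] = 1 (diagonal).
  r[B,C] = 0.5 / (1.5 · 1.9149) = 0.5 / 2.8723 = 0.1741
  r[C,C] = 1 (diagonal).

R is symmetric with unit diagonal. Assembling:

R = [[1, -0.7201, -0.8058],
 [-0.7201, 1, 0.1741],
 [-0.8058, 0.1741, 1]]


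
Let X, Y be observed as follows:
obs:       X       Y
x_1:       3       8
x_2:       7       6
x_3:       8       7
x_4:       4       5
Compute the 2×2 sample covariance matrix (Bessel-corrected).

Step 1 — column means:
  mean(X) = (3 + 7 + 8 + 4) / 4 = 22/4 = 5.5
  mean(Y) = (8 + 6 + 7 + 5) / 4 = 26/4 = 6.5

Step 2 — sample covariance S[i,j] = (1/(n-1)) · Σ_k (x_{k,i} - mean_i) · (x_{k,j} - mean_j), with n-1 = 3.
  S[X,X] = ((-2.5)·(-2.5) + (1.5)·(1.5) + (2.5)·(2.5) + (-1.5)·(-1.5)) / 3 = 17/3 = 5.6667
  S[X,Y] = ((-2.5)·(1.5) + (1.5)·(-0.5) + (2.5)·(0.5) + (-1.5)·(-1.5)) / 3 = -1/3 = -0.3333
  S[Y,Y] = ((1.5)·(1.5) + (-0.5)·(-0.5) + (0.5)·(0.5) + (-1.5)·(-1.5)) / 3 = 5/3 = 1.6667

S is symmetric (S[j,i] = S[i,j]). Assembling:

S = [[5.6667, -0.3333],
 [-0.3333, 1.6667]]


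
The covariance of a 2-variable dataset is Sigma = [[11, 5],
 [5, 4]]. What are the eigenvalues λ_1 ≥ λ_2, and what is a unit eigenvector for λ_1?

Step 1 — characteristic polynomial of 2×2 Sigma:
  det(Sigma - λI) = λ² - trace · λ + det = 0.
  trace = 11 + 4 = 15, det = 11·4 - (5)² = 19.
Step 2 — discriminant:
  Δ = trace² - 4·det = 225 - 76 = 149.
Step 3 — eigenvalues:
  λ = (trace ± √Δ)/2 = (15 ± 12.2066)/2,
  λ_1 = 13.6033,  λ_2 = 1.3967.

Step 4 — unit eigenvector for λ_1: solve (Sigma - λ_1 I)v = 0. First row:
  (11 - 13.6033)·v_x + (5)·v_y = 0, i.e. (-2.6033)·v_x + (5)·v_y = 0,
  so v ∝ (b, λ_1 - a) = (5, 2.6033) = u.
  ||u|| = √((5)² + (2.6033)²) = √(31.7771) ≈ 5.6371,
  v_1 = u/||u|| ≈ (0.887, 0.4618) (||v_1|| = 1).

λ_1 = 13.6033,  λ_2 = 1.3967;  v_1 ≈ (0.887, 0.4618)


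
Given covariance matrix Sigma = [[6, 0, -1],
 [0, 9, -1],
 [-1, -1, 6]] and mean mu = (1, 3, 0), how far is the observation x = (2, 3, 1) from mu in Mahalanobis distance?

Step 1 — centre the observation: (x - mu) = (1, 0, 1).

Step 2 — invert Sigma (cofactor / det for 3×3, or solve directly):
  Sigma^{-1} = [[0.1715, 0.0032, 0.0291],
 [0.0032, 0.1133, 0.0194],
 [0.0291, 0.0194, 0.1748]].

Step 3 — form the quadratic (x - mu)^T · Sigma^{-1} · (x - mu):
  Sigma^{-1} · (x - mu) = (0.2006, 0.0227, 0.2039).
  (x - mu)^T · [Sigma^{-1} · (x - mu)] = (1)·(0.2006) + (0)·(0.0227) + (1)·(0.2039) = 0.4045.

Step 4 — take square root: d = √(0.4045) ≈ 0.636.

d(x, mu) = √(0.4045) ≈ 0.636


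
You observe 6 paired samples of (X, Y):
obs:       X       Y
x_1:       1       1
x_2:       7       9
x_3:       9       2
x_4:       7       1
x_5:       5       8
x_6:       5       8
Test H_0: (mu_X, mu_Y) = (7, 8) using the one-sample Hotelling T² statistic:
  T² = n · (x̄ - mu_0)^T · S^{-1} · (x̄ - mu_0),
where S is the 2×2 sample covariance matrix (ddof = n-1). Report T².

Step 1 — sample mean vector:
  mean(X) = (1 + 7 + 9 + 7 + 5 + 5) / 6 = 34/6 = 5.6667
  mean(Y) = (1 + 9 + 2 + 1 + 8 + 8) / 6 = 29/6 = 4.8333
  x̄ = (5.6667, 4.8333),  deviation x̄ - mu_0 = (5.6667, 4.8333) - (7, 8) = (-1.3333, -3.1667).

Step 2 — sample covariance matrix, S[i,j] = (1/(n-1)) · Σ_k (x_{k,i} - mean_i) · (x_{k,j} - mean_j), divisor n-1 = 5:
  S[X,X] = ((-4.6667)·(-4.6667) + (1.3333)·(1.3333) + (3.3333)·(3.3333) + (1.3333)·(1.3333) + (-0.6667)·(-0.6667) + (-0.6667)·(-0.6667)) / 5 = 37.3333/5 = 7.4667
  S[X,Y] = ((-4.6667)·(-3.8333) + (1.3333)·(4.1667) + (3.3333)·(-2.8333) + (1.3333)·(-3.8333) + (-0.6667)·(3.1667) + (-0.6667)·(3.1667)) / 5 = 4.6667/5 = 0.9333
  S[Y,Y] = ((-3.8333)·(-3.8333) + (4.1667)·(4.1667) + (-2.8333)·(-2.8333) + (-3.8333)·(-3.8333) + (3.1667)·(3.1667) + (3.1667)·(3.1667)) / 5 = 74.8333/5 = 14.9667
  S = [[7.4667, 0.9333],
 [0.9333, 14.9667]].

Step 3 — invert S. det(S) = 7.4667·14.9667 - (0.9333)² = 110.88.
  S^{-1} = (1/det) · [[d, -b], [-b, a]] = [[0.135, -0.0084],
 [-0.0084, 0.0673]].

Step 4 — quadratic form (x̄ - mu_0)^T · S^{-1} · (x̄ - mu_0):
  S^{-1} · (x̄ - mu_0) = (-0.1533, -0.202),
  (x̄ - mu_0)^T · [...] = (-1.3333)·(-0.1533) + (-3.1667)·(-0.202) = 0.8442.

Step 5 — scale by n: T² = 6 · 0.8442 = 5.0649.

T² ≈ 5.0649


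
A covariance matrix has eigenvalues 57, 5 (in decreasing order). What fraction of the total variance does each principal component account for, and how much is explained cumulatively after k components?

Step 1 — total variance = trace(Sigma) = Σ λ_i = 57 + 5 = 62.

Step 2 — fraction explained by component i = λ_i / Σ λ:
  PC1: 57/62 = 0.9194
  PC2: 5/62 = 0.0806

Step 3 — cumulative fraction after k components = (λ_1 + ... + λ_k) / Σ λ:
  k = 1: 57/62 = 0.9194
  k = 2: (57 + 5)/62 = 62/62 = 1

Summary (fraction, with percent):

explained: PC1 0.9194 (91.94%), PC2 0.0806 (8.06%);  cumulative: 0.9194, 1


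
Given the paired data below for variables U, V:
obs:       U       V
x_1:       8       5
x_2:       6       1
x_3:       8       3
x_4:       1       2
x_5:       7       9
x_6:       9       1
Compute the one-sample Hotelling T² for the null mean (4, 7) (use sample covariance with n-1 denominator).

Step 1 — sample mean vector:
  mean(U) = (8 + 6 + 8 + 1 + 7 + 9) / 6 = 39/6 = 6.5
  mean(V) = (5 + 1 + 3 + 2 + 9 + 1) / 6 = 21/6 = 3.5
  x̄ = (6.5, 3.5),  deviation x̄ - mu_0 = (6.5, 3.5) - (4, 7) = (2.5, -3.5).

Step 2 — sample covariance matrix, S[i,j] = (1/(n-1)) · Σ_k (x_{k,i} - mean_i) · (x_{k,j} - mean_j), divisor n-1 = 5:
  S[U,U] = ((1.5)·(1.5) + (-0.5)·(-0.5) + (1.5)·(1.5) + (-5.5)·(-5.5) + (0.5)·(0.5) + (2.5)·(2.5)) / 5 = 41.5/5 = 8.3
  S[U,V] = ((1.5)·(1.5) + (-0.5)·(-2.5) + (1.5)·(-0.5) + (-5.5)·(-1.5) + (0.5)·(5.5) + (2.5)·(-2.5)) / 5 = 7.5/5 = 1.5
  S[V,V] = ((1.5)·(1.5) + (-2.5)·(-2.5) + (-0.5)·(-0.5) + (-1.5)·(-1.5) + (5.5)·(5.5) + (-2.5)·(-2.5)) / 5 = 47.5/5 = 9.5
  S = [[8.3, 1.5],
 [1.5, 9.5]].

Step 3 — invert S. det(S) = 8.3·9.5 - (1.5)² = 76.6.
  S^{-1} = (1/det) · [[d, -b], [-b, a]] = [[0.124, -0.0196],
 [-0.0196, 0.1084]].

Step 4 — quadratic form (x̄ - mu_0)^T · S^{-1} · (x̄ - mu_0):
  S^{-1} · (x̄ - mu_0) = (0.3786, -0.4282),
  (x̄ - mu_0)^T · [...] = (2.5)·(0.3786) + (-3.5)·(-0.4282) = 2.4452.

Step 5 — scale by n: T² = 6 · 2.4452 = 14.671.

T² ≈ 14.671


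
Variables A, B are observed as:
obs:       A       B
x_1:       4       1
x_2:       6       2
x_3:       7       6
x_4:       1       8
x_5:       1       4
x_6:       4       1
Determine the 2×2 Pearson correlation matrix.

Step 1 — column means:
  mean(A) = (4 + 6 + 7 + 1 + 1 + 4) / 6 = 23/6 = 3.8333
  mean(B) = (1 + 2 + 6 + 8 + 4 + 1) / 6 = 22/6 = 3.6667

Step 2 — sample variances and covariances s[i,j] = (1/(n-1)) · Σ_k (x_{k,i} - mean_i) · (x_{k,j} - mean_j), with n-1 = 5:
  s[A,A] = ((0.1667)·(0.1667) + (2.1667)·(2.1667) + (3.1667)·(3.1667) + (-2.8333)·(-2.8333) + (-2.8333)·(-2.8333) + (0.1667)·(0.1667)) / 5 = 30.8333/5 = 6.1667
  s[A,B] = ((0.1667)·(-2.6667) + (2.1667)·(-1.6667) + (3.1667)·(2.3333) + (-2.8333)·(4.3333) + (-2.8333)·(0.3333) + (0.1667)·(-2.6667)) / 5 = -10.3333/5 = -2.0667
  s[B,B] = ((-2.6667)·(-2.6667) + (-1.6667)·(-1.6667) + (2.3333)·(2.3333) + (4.3333)·(4.3333) + (0.3333)·(0.3333) + (-2.6667)·(-2.6667)) / 5 = 41.3333/5 = 8.2667
  Sample standard deviations s_i = √(s[i,i]):
  s(A) = √(6.1667) = 2.4833
  s(B) = √(8.2667) = 2.8752

Step 3 — r_{ij} = s_{ij} / (s_i · s_j):
  r[A,A] = 1 (diagonal).
  r[A,B] = -2.0667 / (2.4833 · 2.8752) = -2.0667 / 7.1399 = -0.2895
  r[B,B] = 1 (diagonal).

R is symmetric with unit diagonal. Assembling:

R = [[1, -0.2895],
 [-0.2895, 1]]


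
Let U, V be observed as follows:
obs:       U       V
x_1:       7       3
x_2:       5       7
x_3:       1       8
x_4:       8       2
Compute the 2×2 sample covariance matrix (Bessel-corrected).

Step 1 — column means:
  mean(U) = (7 + 5 + 1 + 8) / 4 = 21/4 = 5.25
  mean(V) = (3 + 7 + 8 + 2) / 4 = 20/4 = 5

Step 2 — sample covariance S[i,j] = (1/(n-1)) · Σ_k (x_{k,i} - mean_i) · (x_{k,j} - mean_j), with n-1 = 3.
  S[U,U] = ((1.75)·(1.75) + (-0.25)·(-0.25) + (-4.25)·(-4.25) + (2.75)·(2.75)) / 3 = 28.75/3 = 9.5833
  S[U,V] = ((1.75)·(-2) + (-0.25)·(2) + (-4.25)·(3) + (2.75)·(-3)) / 3 = -25/3 = -8.3333
  S[V,V] = ((-2)·(-2) + (2)·(2) + (3)·(3) + (-3)·(-3)) / 3 = 26/3 = 8.6667

S is symmetric (S[j,i] = S[i,j]). Assembling:

S = [[9.5833, -8.3333],
 [-8.3333, 8.6667]]


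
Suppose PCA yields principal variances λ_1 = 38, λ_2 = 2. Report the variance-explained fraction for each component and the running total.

Step 1 — total variance = trace(Sigma) = Σ λ_i = 38 + 2 = 40.

Step 2 — fraction explained by component i = λ_i / Σ λ:
  PC1: 38/40 = 0.95
  PC2: 2/40 = 0.05

Step 3 — cumulative fraction after k components = (λ_1 + ... + λ_k) / Σ λ:
  k = 1: 38/40 = 0.95
  k = 2: (38 + 2)/40 = 40/40 = 1

Summary (fraction, with percent):

explained: PC1 0.95 (95%), PC2 0.05 (5%);  cumulative: 0.95, 1


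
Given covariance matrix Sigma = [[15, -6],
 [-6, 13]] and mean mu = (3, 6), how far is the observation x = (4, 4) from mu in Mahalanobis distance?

Step 1 — centre the observation: (x - mu) = (1, -2).

Step 2 — invert Sigma. det(Sigma) = 15·13 - (-6)² = 159.
  Sigma^{-1} = (1/det) · [[d, -b], [-b, a]] = [[0.0818, 0.0377],
 [0.0377, 0.0943]].

Step 3 — form the quadratic (x - mu)^T · Sigma^{-1} · (x - mu):
  Sigma^{-1} · (x - mu) = (0.0063, -0.1509).
  (x - mu)^T · [Sigma^{-1} · (x - mu)] = (1)·(0.0063) + (-2)·(-0.1509) = 0.3082.

Step 4 — take square root: d = √(0.3082) ≈ 0.5551.

d(x, mu) = √(0.3082) ≈ 0.5551


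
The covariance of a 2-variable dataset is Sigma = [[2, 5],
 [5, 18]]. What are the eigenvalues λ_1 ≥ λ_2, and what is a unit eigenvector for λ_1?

Step 1 — characteristic polynomial of 2×2 Sigma:
  det(Sigma - λI) = λ² - trace · λ + det = 0.
  trace = 2 + 18 = 20, det = 2·18 - (5)² = 11.
Step 2 — discriminant:
  Δ = trace² - 4·det = 400 - 44 = 356.
Step 3 — eigenvalues:
  λ = (trace ± √Δ)/2 = (20 ± 18.868)/2,
  λ_1 = 19.434,  λ_2 = 0.566.

Step 4 — unit eigenvector for λ_1: solve (Sigma - λ_1 I)v = 0. First row:
  (2 - 19.434)·v_x + (5)·v_y = 0, i.e. (-17.434)·v_x + (5)·v_y = 0,
  so v ∝ (b, λ_1 - a) = (5, 17.434) = u.
  ||u|| = √((5)² + (17.434)²) = √(328.9437) ≈ 18.1368,
  v_1 = u/||u|| ≈ (0.2757, 0.9612) (||v_1|| = 1).

λ_1 = 19.434,  λ_2 = 0.566;  v_1 ≈ (0.2757, 0.9612)


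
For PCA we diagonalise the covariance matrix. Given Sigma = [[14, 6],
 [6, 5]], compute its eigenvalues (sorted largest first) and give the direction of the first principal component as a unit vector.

Step 1 — characteristic polynomial of 2×2 Sigma:
  det(Sigma - λI) = λ² - trace · λ + det = 0.
  trace = 14 + 5 = 19, det = 14·5 - (6)² = 34.
Step 2 — discriminant:
  Δ = trace² - 4·det = 361 - 136 = 225.
Step 3 — eigenvalues:
  λ = (trace ± √Δ)/2 = (19 ± 15)/2,
  λ_1 = 17,  λ_2 = 2.

Step 4 — unit eigenvector for λ_1: solve (Sigma - λ_1 I)v = 0. First row:
  (14 - 17)·v_x + (6)·v_y = 0, i.e. (-3)·v_x + (6)·v_y = 0,
  so v ∝ (b, λ_1 - a) = (6, 3) = u.
  ||u|| = √((6)² + (3)²) = √(45) ≈ 6.7082,
  v_1 = u/||u|| ≈ (0.8944, 0.4472) (||v_1|| = 1).

λ_1 = 17,  λ_2 = 2;  v_1 ≈ (0.8944, 0.4472)


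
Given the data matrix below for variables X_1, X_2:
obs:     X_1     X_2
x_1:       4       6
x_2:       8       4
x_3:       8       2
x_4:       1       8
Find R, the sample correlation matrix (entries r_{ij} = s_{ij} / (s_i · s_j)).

Step 1 — column means:
  mean(X_1) = (4 + 8 + 8 + 1) / 4 = 21/4 = 5.25
  mean(X_2) = (6 + 4 + 2 + 8) / 4 = 20/4 = 5

Step 2 — sample variances and covariances s[i,j] = (1/(n-1)) · Σ_k (x_{k,i} - mean_i) · (x_{k,j} - mean_j), with n-1 = 3:
  s[X_1,X_1] = ((-1.25)·(-1.25) + (2.75)·(2.75) + (2.75)·(2.75) + (-4.25)·(-4.25)) / 3 = 34.75/3 = 11.5833
  s[X_1,X_2] = ((-1.25)·(1) + (2.75)·(-1) + (2.75)·(-3) + (-4.25)·(3)) / 3 = -25/3 = -8.3333
  s[X_2,X_2] = ((1)·(1) + (-1)·(-1) + (-3)·(-3) + (3)·(3)) / 3 = 20/3 = 6.6667
  Sample standard deviations s_i = √(s[i,i]):
  s(X_1) = √(11.5833) = 3.4034
  s(X_2) = √(6.6667) = 2.582

Step 3 — r_{ij} = s_{ij} / (s_i · s_j):
  r[X_1,X_1] = 1 (diagonal).
  r[X_1,X_2] = -8.3333 / (3.4034 · 2.582) = -8.3333 / 8.7876 = -0.9483
  r[X_2,X_2] = 1 (diagonal).

R is symmetric with unit diagonal. Assembling:

R = [[1, -0.9483],
 [-0.9483, 1]]


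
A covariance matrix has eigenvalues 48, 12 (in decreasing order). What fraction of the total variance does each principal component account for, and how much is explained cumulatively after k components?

Step 1 — total variance = trace(Sigma) = Σ λ_i = 48 + 12 = 60.

Step 2 — fraction explained by component i = λ_i / Σ λ:
  PC1: 48/60 = 0.8
  PC2: 12/60 = 0.2

Step 3 — cumulative fraction after k components = (λ_1 + ... + λ_k) / Σ λ:
  k = 1: 48/60 = 0.8
  k = 2: (48 + 12)/60 = 60/60 = 1

Summary (fraction, with percent):

explained: PC1 0.8 (80%), PC2 0.2 (20%);  cumulative: 0.8, 1


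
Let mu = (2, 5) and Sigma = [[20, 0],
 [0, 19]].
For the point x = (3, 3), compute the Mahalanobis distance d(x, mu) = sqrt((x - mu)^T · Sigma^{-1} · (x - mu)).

Step 1 — centre the observation: (x - mu) = (1, -2).

Step 2 — invert Sigma. det(Sigma) = 20·19 - (0)² = 380.
  Sigma^{-1} = (1/det) · [[d, -b], [-b, a]] = [[0.05, 0],
 [0, 0.0526]].

Step 3 — form the quadratic (x - mu)^T · Sigma^{-1} · (x - mu):
  Sigma^{-1} · (x - mu) = (0.05, -0.1053).
  (x - mu)^T · [Sigma^{-1} · (x - mu)] = (1)·(0.05) + (-2)·(-0.1053) = 0.2605.

Step 4 — take square root: d = √(0.2605) ≈ 0.5104.

d(x, mu) = √(0.2605) ≈ 0.5104


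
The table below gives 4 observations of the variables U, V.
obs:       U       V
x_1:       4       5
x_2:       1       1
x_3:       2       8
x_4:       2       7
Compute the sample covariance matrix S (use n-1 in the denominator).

Step 1 — column means:
  mean(U) = (4 + 1 + 2 + 2) / 4 = 9/4 = 2.25
  mean(V) = (5 + 1 + 8 + 7) / 4 = 21/4 = 5.25

Step 2 — sample covariance S[i,j] = (1/(n-1)) · Σ_k (x_{k,i} - mean_i) · (x_{k,j} - mean_j), with n-1 = 3.
  S[U,U] = ((1.75)·(1.75) + (-1.25)·(-1.25) + (-0.25)·(-0.25) + (-0.25)·(-0.25)) / 3 = 4.75/3 = 1.5833
  S[U,V] = ((1.75)·(-0.25) + (-1.25)·(-4.25) + (-0.25)·(2.75) + (-0.25)·(1.75)) / 3 = 3.75/3 = 1.25
  S[V,V] = ((-0.25)·(-0.25) + (-4.25)·(-4.25) + (2.75)·(2.75) + (1.75)·(1.75)) / 3 = 28.75/3 = 9.5833

S is symmetric (S[j,i] = S[i,j]). Assembling:

S = [[1.5833, 1.25],
 [1.25, 9.5833]]


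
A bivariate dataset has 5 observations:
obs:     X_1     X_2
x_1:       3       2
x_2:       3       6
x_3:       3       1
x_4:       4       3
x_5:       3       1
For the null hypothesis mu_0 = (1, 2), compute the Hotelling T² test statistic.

Step 1 — sample mean vector:
  mean(X_1) = (3 + 3 + 3 + 4 + 3) / 5 = 16/5 = 3.2
  mean(X_2) = (2 + 6 + 1 + 3 + 1) / 5 = 13/5 = 2.6
  x̄ = (3.2, 2.6),  deviation x̄ - mu_0 = (3.2, 2.6) - (1, 2) = (2.2, 0.6).

Step 2 — sample covariance matrix, S[i,j] = (1/(n-1)) · Σ_k (x_{k,i} - mean_i) · (x_{k,j} - mean_j), divisor n-1 = 4:
  S[X_1,X_1] = ((-0.2)·(-0.2) + (-0.2)·(-0.2) + (-0.2)·(-0.2) + (0.8)·(0.8) + (-0.2)·(-0.2)) / 4 = 0.8/4 = 0.2
  S[X_1,X_2] = ((-0.2)·(-0.6) + (-0.2)·(3.4) + (-0.2)·(-1.6) + (0.8)·(0.4) + (-0.2)·(-1.6)) / 4 = 0.4/4 = 0.1
  S[X_2,X_2] = ((-0.6)·(-0.6) + (3.4)·(3.4) + (-1.6)·(-1.6) + (0.4)·(0.4) + (-1.6)·(-1.6)) / 4 = 17.2/4 = 4.3
  S = [[0.2, 0.1],
 [0.1, 4.3]].

Step 3 — invert S. det(S) = 0.2·4.3 - (0.1)² = 0.85.
  S^{-1} = (1/det) · [[d, -b], [-b, a]] = [[5.0588, -0.1176],
 [-0.1176, 0.2353]].

Step 4 — quadratic form (x̄ - mu_0)^T · S^{-1} · (x̄ - mu_0):
  S^{-1} · (x̄ - mu_0) = (11.0588, -0.1176),
  (x̄ - mu_0)^T · [...] = (2.2)·(11.0588) + (0.6)·(-0.1176) = 24.2588.

Step 5 — scale by n: T² = 5 · 24.2588 = 121.2941.

T² ≈ 121.2941


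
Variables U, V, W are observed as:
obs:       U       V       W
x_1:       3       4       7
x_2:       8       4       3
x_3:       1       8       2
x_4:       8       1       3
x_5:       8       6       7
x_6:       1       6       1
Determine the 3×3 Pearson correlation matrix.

Step 1 — column means:
  mean(U) = (3 + 8 + 1 + 8 + 8 + 1) / 6 = 29/6 = 4.8333
  mean(V) = (4 + 4 + 8 + 1 + 6 + 6) / 6 = 29/6 = 4.8333
  mean(W) = (7 + 3 + 2 + 3 + 7 + 1) / 6 = 23/6 = 3.8333

Step 2 — sample variances and covariances s[i,j] = (1/(n-1)) · Σ_k (x_{k,i} - mean_i) · (x_{k,j} - mean_j), with n-1 = 5:
  s[U,U] = ((-1.8333)·(-1.8333) + (3.1667)·(3.1667) + (-3.8333)·(-3.8333) + (3.1667)·(3.1667) + (3.1667)·(3.1667) + (-3.8333)·(-3.8333)) / 5 = 62.8333/5 = 12.5667
  s[U,V] = ((-1.8333)·(-0.8333) + (3.1667)·(-0.8333) + (-3.8333)·(3.1667) + (3.1667)·(-3.8333) + (3.1667)·(1.1667) + (-3.8333)·(1.1667)) / 5 = -26.1667/5 = -5.2333
  s[U,W] = ((-1.8333)·(3.1667) + (3.1667)·(-0.8333) + (-3.8333)·(-1.8333) + (3.1667)·(-0.8333) + (3.1667)·(3.1667) + (-3.8333)·(-2.8333)) / 5 = 16.8333/5 = 3.3667
  s[V,V] = ((-0.8333)·(-0.8333) + (-0.8333)·(-0.8333) + (3.1667)·(3.1667) + (-3.8333)·(-3.8333) + (1.1667)·(1.1667) + (1.1667)·(1.1667)) / 5 = 28.8333/5 = 5.7667
  s[V,W] = ((-0.8333)·(3.1667) + (-0.8333)·(-0.8333) + (3.1667)·(-1.8333) + (-3.8333)·(-0.8333) + (1.1667)·(3.1667) + (1.1667)·(-2.8333)) / 5 = -4.1667/5 = -0.8333
  s[W,W] = ((3.1667)·(3.1667) + (-0.8333)·(-0.8333) + (-1.8333)·(-1.8333) + (-0.8333)·(-0.8333) + (3.1667)·(3.1667) + (-2.8333)·(-2.8333)) / 5 = 32.8333/5 = 6.5667
  Sample standard deviations s_i = √(s[i,i]):
  s(U) = √(12.5667) = 3.5449
  s(V) = √(5.7667) = 2.4014
  s(W) = √(6.5667) = 2.5626

Step 3 — r_{ij} = s_{ij} / (s_i · s_j):
  r[U,U] = 1 (diagonal).
  r[U,V] = -5.2333 / (3.5449 · 2.4014) = -5.2333 / 8.5128 = -0.6148
  r[U,W] = 3.3667 / (3.5449 · 2.5626) = 3.3667 / 9.0841 = 0.3706
  r[V,V] = 1 (diagonal).
  r[V,W] = -0.8333 / (2.4014 · 2.5626) = -0.8333 / 6.1537 = -0.1354
  r[W,W] = 1 (diagonal).

R is symmetric with unit diagonal. Assembling:

R = [[1, -0.6148, 0.3706],
 [-0.6148, 1, -0.1354],
 [0.3706, -0.1354, 1]]
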